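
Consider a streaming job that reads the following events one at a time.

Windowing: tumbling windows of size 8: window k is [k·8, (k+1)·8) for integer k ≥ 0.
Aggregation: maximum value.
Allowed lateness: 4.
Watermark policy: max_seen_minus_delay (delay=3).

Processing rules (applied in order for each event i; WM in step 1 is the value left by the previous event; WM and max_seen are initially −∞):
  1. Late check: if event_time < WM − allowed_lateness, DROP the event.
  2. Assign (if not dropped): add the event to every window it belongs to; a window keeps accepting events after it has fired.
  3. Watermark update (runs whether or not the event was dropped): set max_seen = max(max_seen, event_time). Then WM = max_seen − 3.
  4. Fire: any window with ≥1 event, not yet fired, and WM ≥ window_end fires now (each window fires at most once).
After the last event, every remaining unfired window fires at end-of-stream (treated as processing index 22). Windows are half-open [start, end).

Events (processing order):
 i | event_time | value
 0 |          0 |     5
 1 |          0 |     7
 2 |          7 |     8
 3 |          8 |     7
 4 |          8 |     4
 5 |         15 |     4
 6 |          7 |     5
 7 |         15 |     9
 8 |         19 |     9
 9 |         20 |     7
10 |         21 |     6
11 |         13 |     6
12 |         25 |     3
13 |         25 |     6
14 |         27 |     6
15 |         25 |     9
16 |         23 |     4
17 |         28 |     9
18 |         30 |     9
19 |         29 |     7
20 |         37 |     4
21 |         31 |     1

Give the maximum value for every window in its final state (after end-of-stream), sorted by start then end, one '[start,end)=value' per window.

i=0 t=0 v=5: → [0,8); WM=-3
i=1 t=0 v=7: → [0,8); WM=-3
i=2 t=7 v=8: → [0,8); WM=4
i=3 t=8 v=7: → [8,16); WM=5
i=4 t=8 v=4: → [8,16); WM=5
i=5 t=15 v=4: → [8,16); WM=12; [0,8) fires=8
i=6 t=7 v=5: DROP (t<12-4); WM=12
i=7 t=15 v=9: → [8,16); WM=12
i=8 t=19 v=9: → [16,24); WM=16; [8,16) fires=9
i=9 t=20 v=7: → [16,24); WM=17
i=10 t=21 v=6: → [16,24); WM=18
i=11 t=13 v=6: DROP (t<18-4); WM=18
i=12 t=25 v=3: → [24,32); WM=22
i=13 t=25 v=6: → [24,32); WM=22
i=14 t=27 v=6: → [24,32); WM=24; [16,24) fires=9
i=15 t=25 v=9: → [24,32); WM=24
i=16 t=23 v=4: → [16,24); WM=24
i=17 t=28 v=9: → [24,32); WM=25
i=18 t=30 v=9: → [24,32); WM=27
i=19 t=29 v=7: → [24,32); WM=27
i=20 t=37 v=4: → [32,40); WM=34; [24,32) fires=9
i=21 t=31 v=1: → [24,32); WM=34

[0,8)=8 [8,16)=9 [16,24)=9 [24,32)=9 [32,40)=4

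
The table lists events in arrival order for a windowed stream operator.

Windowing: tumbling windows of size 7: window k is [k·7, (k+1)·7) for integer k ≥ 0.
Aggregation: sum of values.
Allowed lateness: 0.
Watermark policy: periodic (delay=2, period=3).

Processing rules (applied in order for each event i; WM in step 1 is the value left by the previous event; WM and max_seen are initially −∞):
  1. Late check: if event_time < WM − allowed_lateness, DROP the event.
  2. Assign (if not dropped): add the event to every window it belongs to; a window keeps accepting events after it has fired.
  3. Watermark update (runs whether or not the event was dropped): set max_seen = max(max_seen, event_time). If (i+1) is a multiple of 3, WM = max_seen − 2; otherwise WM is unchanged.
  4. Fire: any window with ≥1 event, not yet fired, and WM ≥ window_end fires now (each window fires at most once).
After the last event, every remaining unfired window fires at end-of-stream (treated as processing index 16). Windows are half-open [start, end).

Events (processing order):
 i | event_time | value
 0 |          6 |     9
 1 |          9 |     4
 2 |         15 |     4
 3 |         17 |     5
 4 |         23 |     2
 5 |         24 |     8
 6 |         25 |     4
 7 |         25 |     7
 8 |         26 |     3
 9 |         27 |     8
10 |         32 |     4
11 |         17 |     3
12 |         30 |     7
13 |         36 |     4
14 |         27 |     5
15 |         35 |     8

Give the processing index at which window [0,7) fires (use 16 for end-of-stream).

i=0 t=6 v=9: → [0,7); WM=−∞
i=1 t=9 v=4: → [7,14); WM=−∞
i=2 t=15 v=4: → [14,21); WM=13; [0,7) fires=9
i=3 t=17 v=5: → [14,21); WM=13
i=4 t=23 v=2: → [21,28); WM=13
i=5 t=24 v=8: → [21,28); WM=22; [7,14) fires=4 [14,21) fires=9
i=6 t=25 v=4: → [21,28); WM=22
i=7 t=25 v=7: → [21,28); WM=22
i=8 t=26 v=3: → [21,28); WM=24
i=9 t=27 v=8: → [21,28); WM=24
i=10 t=32 v=4: → [28,35); WM=24
i=11 t=17 v=3: DROP (t<24-0); WM=30; [21,28) fires=32
i=12 t=30 v=7: → [28,35); WM=30
i=13 t=36 v=4: → [35,42); WM=30
i=14 t=27 v=5: DROP (t<30-0); WM=34
i=15 t=35 v=8: → [35,42); WM=34

2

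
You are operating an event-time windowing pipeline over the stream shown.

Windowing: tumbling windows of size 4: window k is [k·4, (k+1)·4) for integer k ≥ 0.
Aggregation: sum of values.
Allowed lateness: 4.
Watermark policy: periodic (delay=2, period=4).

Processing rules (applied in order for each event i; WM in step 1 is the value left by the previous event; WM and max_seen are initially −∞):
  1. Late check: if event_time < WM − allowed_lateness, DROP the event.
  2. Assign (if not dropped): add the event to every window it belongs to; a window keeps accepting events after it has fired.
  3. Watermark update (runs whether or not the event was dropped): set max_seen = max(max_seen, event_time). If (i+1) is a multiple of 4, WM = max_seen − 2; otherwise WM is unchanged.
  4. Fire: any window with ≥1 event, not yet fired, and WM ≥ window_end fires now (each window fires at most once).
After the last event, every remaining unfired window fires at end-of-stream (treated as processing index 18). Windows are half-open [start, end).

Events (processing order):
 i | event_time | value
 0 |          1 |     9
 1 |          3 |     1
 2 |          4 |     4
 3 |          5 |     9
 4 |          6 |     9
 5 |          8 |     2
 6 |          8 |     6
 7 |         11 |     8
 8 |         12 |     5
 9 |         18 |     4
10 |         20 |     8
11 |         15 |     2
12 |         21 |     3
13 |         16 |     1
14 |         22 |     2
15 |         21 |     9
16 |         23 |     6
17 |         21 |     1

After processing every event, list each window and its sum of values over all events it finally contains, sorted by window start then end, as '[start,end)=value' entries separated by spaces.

[0,4)=10 [4,8)=22 [8,12)=16 [12,16)=7 [16,20)=5 [20,24)=29

i=0 t=1 v=9: → [0,4); WM=−∞
i=1 t=3 v=1: → [0,4); WM=−∞
i=2 t=4 v=4: → [4,8); WM=−∞
i=3 t=5 v=9: → [4,8); WM=3
i=4 t=6 v=9: → [4,8); WM=3
i=5 t=8 v=2: → [8,12); WM=3
i=6 t=8 v=6: → [8,12); WM=3
i=7 t=11 v=8: → [8,12); WM=9; [0,4) fires=10 [4,8) fires=22
i=8 t=12 v=5: → [12,16); WM=9
i=9 t=18 v=4: → [16,20); WM=9
i=10 t=20 v=8: → [20,24); WM=9
i=11 t=15 v=2: → [12,16); WM=18; [8,12) fires=16 [12,16) fires=7
i=12 t=21 v=3: → [20,24); WM=18
i=13 t=16 v=1: → [16,20); WM=18
i=14 t=22 v=2: → [20,24); WM=18
i=15 t=21 v=9: → [20,24); WM=20; [16,20) fires=5
i=16 t=23 v=6: → [20,24); WM=20
i=17 t=21 v=1: → [20,24); WM=20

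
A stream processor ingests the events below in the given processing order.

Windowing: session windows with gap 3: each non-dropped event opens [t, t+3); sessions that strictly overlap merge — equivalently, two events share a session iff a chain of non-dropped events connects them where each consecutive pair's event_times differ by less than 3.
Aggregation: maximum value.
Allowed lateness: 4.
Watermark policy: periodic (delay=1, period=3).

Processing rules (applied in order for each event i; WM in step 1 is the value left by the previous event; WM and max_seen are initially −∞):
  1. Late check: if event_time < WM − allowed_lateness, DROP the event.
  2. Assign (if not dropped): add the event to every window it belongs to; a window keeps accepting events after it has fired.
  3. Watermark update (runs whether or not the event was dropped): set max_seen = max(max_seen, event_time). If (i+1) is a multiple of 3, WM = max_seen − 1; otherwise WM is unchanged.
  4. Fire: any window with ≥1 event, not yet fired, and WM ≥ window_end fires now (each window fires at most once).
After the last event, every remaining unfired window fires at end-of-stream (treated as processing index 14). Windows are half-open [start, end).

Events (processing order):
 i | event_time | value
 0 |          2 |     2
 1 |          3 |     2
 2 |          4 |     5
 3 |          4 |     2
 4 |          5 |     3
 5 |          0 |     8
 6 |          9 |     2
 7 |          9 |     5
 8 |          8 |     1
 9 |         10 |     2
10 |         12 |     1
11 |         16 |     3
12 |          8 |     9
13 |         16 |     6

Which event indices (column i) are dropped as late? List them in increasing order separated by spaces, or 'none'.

12

i=0 t=2 v=2: → [2,5); WM=−∞
i=1 t=3 v=2: → [2,6); WM=−∞
i=2 t=4 v=5: → [2,7); WM=3
i=3 t=4 v=2: → [2,7); WM=3
i=4 t=5 v=3: → [2,8); WM=3
i=5 t=0 v=8: → [0,8); WM=4
i=6 t=9 v=2: → [9,12); WM=4
i=7 t=9 v=5: → [9,12); WM=4
i=8 t=8 v=1: → [8,12); WM=8
i=9 t=10 v=2: → [8,13); WM=8
i=10 t=12 v=1: → [8,15); WM=8
i=11 t=16 v=3: → [16,19); WM=15
i=12 t=8 v=9: DROP (t<15-4); WM=15
i=13 t=16 v=6: → [16,19); WM=15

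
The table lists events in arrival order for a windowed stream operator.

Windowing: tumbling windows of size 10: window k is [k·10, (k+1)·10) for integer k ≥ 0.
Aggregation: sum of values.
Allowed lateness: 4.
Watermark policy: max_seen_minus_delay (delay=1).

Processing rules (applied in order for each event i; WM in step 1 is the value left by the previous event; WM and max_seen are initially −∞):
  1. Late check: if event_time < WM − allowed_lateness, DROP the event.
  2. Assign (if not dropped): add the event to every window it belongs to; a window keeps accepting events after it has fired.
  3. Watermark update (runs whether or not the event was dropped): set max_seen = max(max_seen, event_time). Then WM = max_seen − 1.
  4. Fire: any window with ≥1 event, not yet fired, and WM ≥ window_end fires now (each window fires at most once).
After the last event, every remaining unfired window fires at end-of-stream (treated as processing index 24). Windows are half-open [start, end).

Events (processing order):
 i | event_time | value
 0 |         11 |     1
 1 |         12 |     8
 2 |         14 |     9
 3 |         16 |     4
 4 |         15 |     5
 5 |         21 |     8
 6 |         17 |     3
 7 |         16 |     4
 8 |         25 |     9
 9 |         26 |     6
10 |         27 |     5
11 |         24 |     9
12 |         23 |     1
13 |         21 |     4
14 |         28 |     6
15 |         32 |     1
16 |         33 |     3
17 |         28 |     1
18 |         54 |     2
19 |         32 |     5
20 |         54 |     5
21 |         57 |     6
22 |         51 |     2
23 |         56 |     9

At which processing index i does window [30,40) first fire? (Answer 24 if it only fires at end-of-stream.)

18

i=0 t=11 v=1: → [10,20); WM=10
i=1 t=12 v=8: → [10,20); WM=11
i=2 t=14 v=9: → [10,20); WM=13
i=3 t=16 v=4: → [10,20); WM=15
i=4 t=15 v=5: → [10,20); WM=15
i=5 t=21 v=8: → [20,30); WM=20; [10,20) fires=27
i=6 t=17 v=3: → [10,20); WM=20
i=7 t=16 v=4: → [10,20); WM=20
i=8 t=25 v=9: → [20,30); WM=24
i=9 t=26 v=6: → [20,30); WM=25
i=10 t=27 v=5: → [20,30); WM=26
i=11 t=24 v=9: → [20,30); WM=26
i=12 t=23 v=1: → [20,30); WM=26
i=13 t=21 v=4: DROP (t<26-4); WM=26
i=14 t=28 v=6: → [20,30); WM=27
i=15 t=32 v=1: → [30,40); WM=31; [20,30) fires=44
i=16 t=33 v=3: → [30,40); WM=32
i=17 t=28 v=1: → [20,30); WM=32
i=18 t=54 v=2: → [50,60); WM=53; [30,40) fires=4
i=19 t=32 v=5: DROP (t<53-4); WM=53
i=20 t=54 v=5: → [50,60); WM=53
i=21 t=57 v=6: → [50,60); WM=56
i=22 t=51 v=2: DROP (t<56-4); WM=56
i=23 t=56 v=9: → [50,60); WM=56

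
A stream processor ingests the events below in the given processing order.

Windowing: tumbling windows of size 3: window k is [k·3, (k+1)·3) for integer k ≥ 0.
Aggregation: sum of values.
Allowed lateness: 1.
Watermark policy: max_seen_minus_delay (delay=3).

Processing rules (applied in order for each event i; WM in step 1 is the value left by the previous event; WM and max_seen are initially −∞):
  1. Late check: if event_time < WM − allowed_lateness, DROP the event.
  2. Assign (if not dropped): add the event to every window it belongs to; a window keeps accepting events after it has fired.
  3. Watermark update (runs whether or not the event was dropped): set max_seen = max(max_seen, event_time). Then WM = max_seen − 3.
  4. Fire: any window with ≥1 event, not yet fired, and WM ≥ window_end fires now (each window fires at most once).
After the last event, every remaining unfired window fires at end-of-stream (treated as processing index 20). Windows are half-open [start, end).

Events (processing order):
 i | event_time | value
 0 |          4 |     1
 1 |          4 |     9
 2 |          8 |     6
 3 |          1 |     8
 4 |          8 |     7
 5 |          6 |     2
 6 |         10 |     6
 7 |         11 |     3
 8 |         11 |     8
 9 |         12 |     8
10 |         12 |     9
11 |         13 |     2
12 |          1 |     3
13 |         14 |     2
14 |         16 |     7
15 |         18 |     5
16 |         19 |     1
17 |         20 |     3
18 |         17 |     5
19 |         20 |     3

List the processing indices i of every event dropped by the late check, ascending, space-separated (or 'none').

i=0 t=4 v=1: → [3,6); WM=1
i=1 t=4 v=9: → [3,6); WM=1
i=2 t=8 v=6: → [6,9); WM=5
i=3 t=1 v=8: DROP (t<5-1); WM=5
i=4 t=8 v=7: → [6,9); WM=5
i=5 t=6 v=2: → [6,9); WM=5
i=6 t=10 v=6: → [9,12); WM=7; [3,6) fires=10
i=7 t=11 v=3: → [9,12); WM=8
i=8 t=11 v=8: → [9,12); WM=8
i=9 t=12 v=8: → [12,15); WM=9; [6,9) fires=15
i=10 t=12 v=9: → [12,15); WM=9
i=11 t=13 v=2: → [12,15); WM=10
i=12 t=1 v=3: DROP (t<10-1); WM=10
i=13 t=14 v=2: → [12,15); WM=11
i=14 t=16 v=7: → [15,18); WM=13; [9,12) fires=17
i=15 t=18 v=5: → [18,21); WM=15; [12,15) fires=21
i=16 t=19 v=1: → [18,21); WM=16
i=17 t=20 v=3: → [18,21); WM=17
i=18 t=17 v=5: → [15,18); WM=17
i=19 t=20 v=3: → [18,21); WM=17

3 12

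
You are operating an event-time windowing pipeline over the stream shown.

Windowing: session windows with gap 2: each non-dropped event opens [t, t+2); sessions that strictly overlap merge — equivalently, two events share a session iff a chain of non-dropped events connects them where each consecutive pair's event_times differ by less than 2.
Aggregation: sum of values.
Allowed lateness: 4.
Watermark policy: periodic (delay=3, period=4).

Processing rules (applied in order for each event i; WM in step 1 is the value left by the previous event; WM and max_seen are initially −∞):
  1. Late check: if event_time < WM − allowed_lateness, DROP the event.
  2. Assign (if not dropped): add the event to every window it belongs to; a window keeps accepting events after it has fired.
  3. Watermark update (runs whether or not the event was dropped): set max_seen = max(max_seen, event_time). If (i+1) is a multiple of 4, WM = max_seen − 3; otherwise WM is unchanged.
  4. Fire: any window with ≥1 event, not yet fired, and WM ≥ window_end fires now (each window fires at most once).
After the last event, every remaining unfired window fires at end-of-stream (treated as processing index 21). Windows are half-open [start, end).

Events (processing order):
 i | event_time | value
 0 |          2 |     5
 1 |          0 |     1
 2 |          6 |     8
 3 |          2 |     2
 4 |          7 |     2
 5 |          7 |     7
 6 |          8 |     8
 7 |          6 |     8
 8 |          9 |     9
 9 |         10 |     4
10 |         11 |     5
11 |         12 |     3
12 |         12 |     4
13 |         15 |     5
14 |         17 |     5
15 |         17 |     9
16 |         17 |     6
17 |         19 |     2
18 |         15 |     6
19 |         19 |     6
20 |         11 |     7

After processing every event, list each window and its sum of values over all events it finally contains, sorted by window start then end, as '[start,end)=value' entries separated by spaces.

i=0 t=2 v=5: → [2,4); WM=−∞
i=1 t=0 v=1: → [0,2); WM=−∞
i=2 t=6 v=8: → [6,8); WM=−∞
i=3 t=2 v=2: → [2,4); WM=3
i=4 t=7 v=2: → [6,9); WM=3
i=5 t=7 v=7: → [6,9); WM=3
i=6 t=8 v=8: → [6,10); WM=3
i=7 t=6 v=8: → [6,10); WM=5
i=8 t=9 v=9: → [6,11); WM=5
i=9 t=10 v=4: → [6,12); WM=5
i=10 t=11 v=5: → [6,13); WM=5
i=11 t=12 v=3: → [6,14); WM=9
i=12 t=12 v=4: → [6,14); WM=9
i=13 t=15 v=5: → [15,17); WM=9
i=14 t=17 v=5: → [17,19); WM=9
i=15 t=17 v=9: → [17,19); WM=14
i=16 t=17 v=6: → [17,19); WM=14
i=17 t=19 v=2: → [19,21); WM=14
i=18 t=15 v=6: → [15,17); WM=14
i=19 t=19 v=6: → [19,21); WM=16
i=20 t=11 v=7: DROP (t<16-4); WM=16

[0,2)=1 [2,4)=7 [6,14)=58 [15,17)=11 [17,19)=20 [19,21)=8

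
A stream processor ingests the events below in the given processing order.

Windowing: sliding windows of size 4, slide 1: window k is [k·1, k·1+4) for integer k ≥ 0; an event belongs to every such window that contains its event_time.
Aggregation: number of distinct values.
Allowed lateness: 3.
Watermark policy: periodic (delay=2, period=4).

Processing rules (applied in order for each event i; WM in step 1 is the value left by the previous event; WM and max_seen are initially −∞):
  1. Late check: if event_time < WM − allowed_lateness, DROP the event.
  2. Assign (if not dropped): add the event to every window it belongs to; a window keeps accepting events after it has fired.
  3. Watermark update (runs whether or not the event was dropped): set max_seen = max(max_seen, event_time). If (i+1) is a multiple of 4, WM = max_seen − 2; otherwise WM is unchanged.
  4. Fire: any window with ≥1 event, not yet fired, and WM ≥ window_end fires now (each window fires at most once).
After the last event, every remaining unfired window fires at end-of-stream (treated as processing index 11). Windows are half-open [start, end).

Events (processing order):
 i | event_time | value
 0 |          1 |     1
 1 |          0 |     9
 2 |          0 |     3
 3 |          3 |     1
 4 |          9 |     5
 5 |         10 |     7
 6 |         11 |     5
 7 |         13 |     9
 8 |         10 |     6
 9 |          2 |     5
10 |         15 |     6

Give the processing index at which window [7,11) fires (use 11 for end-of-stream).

7

i=0 t=1 v=1: → [1,5),[0,4); WM=−∞
i=1 t=0 v=9: → [0,4); WM=−∞
i=2 t=0 v=3: → [0,4); WM=−∞
i=3 t=3 v=1: → [3,7),[2,6),[1,5),[0,4); WM=1
i=4 t=9 v=5: → [9,13),[8,12),[7,11),[6,10); WM=1
i=5 t=10 v=7: → [10,14),[9,13),[8,12),[7,11); WM=1
i=6 t=11 v=5: → [11,15),[10,14),[9,13),[8,12); WM=1
i=7 t=13 v=9: → [13,17),[12,16),[11,15),[10,14); WM=11; [0,4) fires=3 [1,5) fires=1 [2,6) fires=1 [3,7) fires=1 [6,10) fires=1 [7,11) fires=2
i=8 t=10 v=6: → [10,14),[9,13),[8,12),[7,11); WM=11
i=9 t=2 v=5: DROP (t<11-3); WM=11
i=10 t=15 v=6: → [15,19),[14,18),[13,17),[12,16); WM=11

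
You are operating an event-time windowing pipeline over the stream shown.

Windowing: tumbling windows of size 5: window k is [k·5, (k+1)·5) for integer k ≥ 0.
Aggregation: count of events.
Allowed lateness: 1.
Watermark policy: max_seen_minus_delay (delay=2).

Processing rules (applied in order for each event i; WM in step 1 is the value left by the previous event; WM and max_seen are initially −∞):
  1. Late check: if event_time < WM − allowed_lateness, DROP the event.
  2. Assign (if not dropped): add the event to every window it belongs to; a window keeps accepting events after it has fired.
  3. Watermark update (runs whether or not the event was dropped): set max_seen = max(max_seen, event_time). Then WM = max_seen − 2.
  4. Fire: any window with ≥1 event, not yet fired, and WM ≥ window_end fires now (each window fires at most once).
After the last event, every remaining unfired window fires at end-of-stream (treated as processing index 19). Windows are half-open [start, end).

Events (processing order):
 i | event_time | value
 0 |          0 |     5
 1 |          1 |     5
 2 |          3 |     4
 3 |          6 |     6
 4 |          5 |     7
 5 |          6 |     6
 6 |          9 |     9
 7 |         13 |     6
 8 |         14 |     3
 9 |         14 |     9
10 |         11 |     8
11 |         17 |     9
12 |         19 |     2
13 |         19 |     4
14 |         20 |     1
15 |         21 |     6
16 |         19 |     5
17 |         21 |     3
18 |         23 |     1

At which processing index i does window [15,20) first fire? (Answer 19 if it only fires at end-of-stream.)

18

i=0 t=0 v=5: → [0,5); WM=-2
i=1 t=1 v=5: → [0,5); WM=-1
i=2 t=3 v=4: → [0,5); WM=1
i=3 t=6 v=6: → [5,10); WM=4
i=4 t=5 v=7: → [5,10); WM=4
i=5 t=6 v=6: → [5,10); WM=4
i=6 t=9 v=9: → [5,10); WM=7; [0,5) fires=3
i=7 t=13 v=6: → [10,15); WM=11; [5,10) fires=4
i=8 t=14 v=3: → [10,15); WM=12
i=9 t=14 v=9: → [10,15); WM=12
i=10 t=11 v=8: → [10,15); WM=12
i=11 t=17 v=9: → [15,20); WM=15; [10,15) fires=4
i=12 t=19 v=2: → [15,20); WM=17
i=13 t=19 v=4: → [15,20); WM=17
i=14 t=20 v=1: → [20,25); WM=18
i=15 t=21 v=6: → [20,25); WM=19
i=16 t=19 v=5: → [15,20); WM=19
i=17 t=21 v=3: → [20,25); WM=19
i=18 t=23 v=1: → [20,25); WM=21; [15,20) fires=4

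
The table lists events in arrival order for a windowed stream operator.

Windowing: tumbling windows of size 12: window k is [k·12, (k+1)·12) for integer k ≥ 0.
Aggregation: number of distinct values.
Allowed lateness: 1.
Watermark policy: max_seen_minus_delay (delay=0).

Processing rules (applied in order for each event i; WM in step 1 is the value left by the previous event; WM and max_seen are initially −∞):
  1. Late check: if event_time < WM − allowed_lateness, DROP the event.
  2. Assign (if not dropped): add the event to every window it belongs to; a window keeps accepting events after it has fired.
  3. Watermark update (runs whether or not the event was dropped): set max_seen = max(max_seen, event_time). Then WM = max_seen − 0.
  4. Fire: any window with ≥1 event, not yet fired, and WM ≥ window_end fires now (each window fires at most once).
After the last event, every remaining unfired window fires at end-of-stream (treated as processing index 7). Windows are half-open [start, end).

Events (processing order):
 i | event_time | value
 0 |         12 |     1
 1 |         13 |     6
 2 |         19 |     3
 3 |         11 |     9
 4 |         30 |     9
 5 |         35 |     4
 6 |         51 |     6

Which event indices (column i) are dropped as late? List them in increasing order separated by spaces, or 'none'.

i=0 t=12 v=1: → [12,24); WM=12
i=1 t=13 v=6: → [12,24); WM=13
i=2 t=19 v=3: → [12,24); WM=19
i=3 t=11 v=9: DROP (t<19-1); WM=19
i=4 t=30 v=9: → [24,36); WM=30; [12,24) fires=3
i=5 t=35 v=4: → [24,36); WM=35
i=6 t=51 v=6: → [48,60); WM=51; [24,36) fires=2

3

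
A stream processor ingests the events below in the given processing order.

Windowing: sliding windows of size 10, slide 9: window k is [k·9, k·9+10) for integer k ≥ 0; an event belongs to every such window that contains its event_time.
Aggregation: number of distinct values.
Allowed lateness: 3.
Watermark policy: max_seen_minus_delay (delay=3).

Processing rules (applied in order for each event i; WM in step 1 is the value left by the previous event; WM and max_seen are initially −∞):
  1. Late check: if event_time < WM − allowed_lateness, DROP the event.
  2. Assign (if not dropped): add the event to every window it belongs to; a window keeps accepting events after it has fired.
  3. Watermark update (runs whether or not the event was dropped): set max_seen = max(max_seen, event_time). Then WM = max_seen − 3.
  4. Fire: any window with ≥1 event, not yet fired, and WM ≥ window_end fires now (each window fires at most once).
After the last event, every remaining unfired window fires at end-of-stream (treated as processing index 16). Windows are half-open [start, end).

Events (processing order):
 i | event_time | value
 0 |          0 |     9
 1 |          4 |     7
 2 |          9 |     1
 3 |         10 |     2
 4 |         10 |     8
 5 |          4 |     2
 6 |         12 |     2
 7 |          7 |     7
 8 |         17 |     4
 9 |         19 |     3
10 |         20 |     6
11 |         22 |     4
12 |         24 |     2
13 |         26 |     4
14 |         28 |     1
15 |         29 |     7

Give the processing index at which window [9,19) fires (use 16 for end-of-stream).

11

i=0 t=0 v=9: → [0,10); WM=-3
i=1 t=4 v=7: → [0,10); WM=1
i=2 t=9 v=1: → [9,19),[0,10); WM=6
i=3 t=10 v=2: → [9,19); WM=7
i=4 t=10 v=8: → [9,19); WM=7
i=5 t=4 v=2: → [0,10); WM=7
i=6 t=12 v=2: → [9,19); WM=9
i=7 t=7 v=7: → [0,10); WM=9
i=8 t=17 v=4: → [9,19); WM=14; [0,10) fires=4
i=9 t=19 v=3: → [18,28); WM=16
i=10 t=20 v=6: → [18,28); WM=17
i=11 t=22 v=4: → [18,28); WM=19; [9,19) fires=4
i=12 t=24 v=2: → [18,28); WM=21
i=13 t=26 v=4: → [18,28); WM=23
i=14 t=28 v=1: → [27,37); WM=25
i=15 t=29 v=7: → [27,37); WM=26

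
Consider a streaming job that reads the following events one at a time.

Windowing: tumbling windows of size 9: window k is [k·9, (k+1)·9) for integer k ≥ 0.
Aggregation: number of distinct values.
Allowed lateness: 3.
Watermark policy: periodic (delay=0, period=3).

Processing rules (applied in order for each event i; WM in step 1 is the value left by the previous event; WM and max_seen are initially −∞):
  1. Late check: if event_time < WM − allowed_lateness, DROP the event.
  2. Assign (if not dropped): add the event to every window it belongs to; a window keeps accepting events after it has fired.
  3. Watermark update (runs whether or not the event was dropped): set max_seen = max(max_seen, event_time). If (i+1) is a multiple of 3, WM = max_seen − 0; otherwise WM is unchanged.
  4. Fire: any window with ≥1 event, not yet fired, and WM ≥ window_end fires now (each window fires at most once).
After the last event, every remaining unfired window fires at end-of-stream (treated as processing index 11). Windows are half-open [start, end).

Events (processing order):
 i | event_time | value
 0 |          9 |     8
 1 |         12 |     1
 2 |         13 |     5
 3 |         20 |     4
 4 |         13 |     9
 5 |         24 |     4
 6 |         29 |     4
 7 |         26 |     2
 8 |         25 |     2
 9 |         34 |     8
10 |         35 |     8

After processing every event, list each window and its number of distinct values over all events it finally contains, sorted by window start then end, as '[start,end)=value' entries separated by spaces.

[9,18)=4 [18,27)=2 [27,36)=2

i=0 t=9 v=8: → [9,18); WM=−∞
i=1 t=12 v=1: → [9,18); WM=−∞
i=2 t=13 v=5: → [9,18); WM=13
i=3 t=20 v=4: → [18,27); WM=13
i=4 t=13 v=9: → [9,18); WM=13
i=5 t=24 v=4: → [18,27); WM=24; [9,18) fires=4
i=6 t=29 v=4: → [27,36); WM=24
i=7 t=26 v=2: → [18,27); WM=24
i=8 t=25 v=2: → [18,27); WM=29; [18,27) fires=2
i=9 t=34 v=8: → [27,36); WM=29
i=10 t=35 v=8: → [27,36); WM=29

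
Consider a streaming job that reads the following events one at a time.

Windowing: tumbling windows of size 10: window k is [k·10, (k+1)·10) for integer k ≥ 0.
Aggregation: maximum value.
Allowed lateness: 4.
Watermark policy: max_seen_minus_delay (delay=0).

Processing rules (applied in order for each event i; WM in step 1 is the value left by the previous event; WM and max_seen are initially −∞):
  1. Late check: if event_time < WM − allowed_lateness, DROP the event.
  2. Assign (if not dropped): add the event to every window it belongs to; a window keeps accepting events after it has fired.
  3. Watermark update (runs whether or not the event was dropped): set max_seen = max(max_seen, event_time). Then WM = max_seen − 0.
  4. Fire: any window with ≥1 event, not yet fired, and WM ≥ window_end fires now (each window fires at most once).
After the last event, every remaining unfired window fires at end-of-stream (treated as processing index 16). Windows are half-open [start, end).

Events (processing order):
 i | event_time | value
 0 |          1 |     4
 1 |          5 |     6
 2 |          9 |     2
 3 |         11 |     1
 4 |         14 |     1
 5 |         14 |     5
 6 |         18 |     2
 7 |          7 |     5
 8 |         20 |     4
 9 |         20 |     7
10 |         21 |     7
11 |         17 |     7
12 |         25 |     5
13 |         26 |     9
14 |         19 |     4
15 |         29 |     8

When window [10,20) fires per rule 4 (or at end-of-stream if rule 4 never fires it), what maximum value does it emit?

5

i=0 t=1 v=4: → [0,10); WM=1
i=1 t=5 v=6: → [0,10); WM=5
i=2 t=9 v=2: → [0,10); WM=9
i=3 t=11 v=1: → [10,20); WM=11; [0,10) fires=6
i=4 t=14 v=1: → [10,20); WM=14
i=5 t=14 v=5: → [10,20); WM=14
i=6 t=18 v=2: → [10,20); WM=18
i=7 t=7 v=5: DROP (t<18-4); WM=18
i=8 t=20 v=4: → [20,30); WM=20; [10,20) fires=5
i=9 t=20 v=7: → [20,30); WM=20
i=10 t=21 v=7: → [20,30); WM=21
i=11 t=17 v=7: → [10,20); WM=21
i=12 t=25 v=5: → [20,30); WM=25
i=13 t=26 v=9: → [20,30); WM=26
i=14 t=19 v=4: DROP (t<26-4); WM=26
i=15 t=29 v=8: → [20,30); WM=29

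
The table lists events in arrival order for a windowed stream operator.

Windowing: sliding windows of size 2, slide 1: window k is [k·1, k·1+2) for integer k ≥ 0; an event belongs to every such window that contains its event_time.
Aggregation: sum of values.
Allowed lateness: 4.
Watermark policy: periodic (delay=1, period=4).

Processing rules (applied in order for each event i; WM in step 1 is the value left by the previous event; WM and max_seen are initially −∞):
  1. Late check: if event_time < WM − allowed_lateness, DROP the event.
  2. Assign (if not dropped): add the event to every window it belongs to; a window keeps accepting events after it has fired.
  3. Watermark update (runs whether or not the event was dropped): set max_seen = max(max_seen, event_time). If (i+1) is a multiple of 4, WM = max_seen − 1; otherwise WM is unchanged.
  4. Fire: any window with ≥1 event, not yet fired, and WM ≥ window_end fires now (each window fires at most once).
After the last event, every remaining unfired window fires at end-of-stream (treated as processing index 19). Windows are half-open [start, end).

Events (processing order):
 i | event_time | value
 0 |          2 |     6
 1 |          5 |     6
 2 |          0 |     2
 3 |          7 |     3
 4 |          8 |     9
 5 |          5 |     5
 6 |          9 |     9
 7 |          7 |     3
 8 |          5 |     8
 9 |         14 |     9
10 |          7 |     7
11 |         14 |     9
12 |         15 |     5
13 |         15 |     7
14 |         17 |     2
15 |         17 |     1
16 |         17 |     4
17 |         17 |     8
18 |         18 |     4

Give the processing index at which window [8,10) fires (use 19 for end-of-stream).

i=0 t=2 v=6: → [2,4),[1,3); WM=−∞
i=1 t=5 v=6: → [5,7),[4,6); WM=−∞
i=2 t=0 v=2: → [0,2); WM=−∞
i=3 t=7 v=3: → [7,9),[6,8); WM=6; [0,2) fires=2 [1,3) fires=6 [2,4) fires=6 [4,6) fires=6
i=4 t=8 v=9: → [8,10),[7,9); WM=6
i=5 t=5 v=5: → [5,7),[4,6); WM=6
i=6 t=9 v=9: → [9,11),[8,10); WM=6
i=7 t=7 v=3: → [7,9),[6,8); WM=8; [5,7) fires=11 [6,8) fires=6
i=8 t=5 v=8: → [5,7),[4,6); WM=8
i=9 t=14 v=9: → [14,16),[13,15); WM=8
i=10 t=7 v=7: → [7,9),[6,8); WM=8
i=11 t=14 v=9: → [14,16),[13,15); WM=13; [7,9) fires=22 [8,10) fires=18 [9,11) fires=9
i=12 t=15 v=5: → [15,17),[14,16); WM=13
i=13 t=15 v=7: → [15,17),[14,16); WM=13
i=14 t=17 v=2: → [17,19),[16,18); WM=13
i=15 t=17 v=1: → [17,19),[16,18); WM=16; [13,15) fires=18 [14,16) fires=30
i=16 t=17 v=4: → [17,19),[16,18); WM=16
i=17 t=17 v=8: → [17,19),[16,18); WM=16
i=18 t=18 v=4: → [18,20),[17,19); WM=16

11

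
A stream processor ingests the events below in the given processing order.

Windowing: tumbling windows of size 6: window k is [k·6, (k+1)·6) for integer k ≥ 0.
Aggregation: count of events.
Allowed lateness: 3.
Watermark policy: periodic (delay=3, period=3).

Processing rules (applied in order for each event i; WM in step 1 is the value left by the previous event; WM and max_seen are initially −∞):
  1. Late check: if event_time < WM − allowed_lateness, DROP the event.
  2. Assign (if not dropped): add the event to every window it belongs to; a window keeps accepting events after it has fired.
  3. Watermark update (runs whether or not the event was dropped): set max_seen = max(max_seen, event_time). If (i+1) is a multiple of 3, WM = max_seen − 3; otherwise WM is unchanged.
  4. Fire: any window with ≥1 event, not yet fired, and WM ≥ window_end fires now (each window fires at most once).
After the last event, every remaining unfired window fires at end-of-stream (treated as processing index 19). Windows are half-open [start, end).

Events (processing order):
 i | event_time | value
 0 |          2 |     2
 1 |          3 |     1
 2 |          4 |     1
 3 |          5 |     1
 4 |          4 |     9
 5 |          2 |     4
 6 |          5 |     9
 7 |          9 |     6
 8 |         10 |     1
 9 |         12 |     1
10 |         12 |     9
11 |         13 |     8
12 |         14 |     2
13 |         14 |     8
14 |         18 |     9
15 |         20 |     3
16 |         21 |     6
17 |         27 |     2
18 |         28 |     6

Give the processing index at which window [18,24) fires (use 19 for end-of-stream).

17

i=0 t=2 v=2: → [0,6); WM=−∞
i=1 t=3 v=1: → [0,6); WM=−∞
i=2 t=4 v=1: → [0,6); WM=1
i=3 t=5 v=1: → [0,6); WM=1
i=4 t=4 v=9: → [0,6); WM=1
i=5 t=2 v=4: → [0,6); WM=2
i=6 t=5 v=9: → [0,6); WM=2
i=7 t=9 v=6: → [6,12); WM=2
i=8 t=10 v=1: → [6,12); WM=7; [0,6) fires=7
i=9 t=12 v=1: → [12,18); WM=7
i=10 t=12 v=9: → [12,18); WM=7
i=11 t=13 v=8: → [12,18); WM=10
i=12 t=14 v=2: → [12,18); WM=10
i=13 t=14 v=8: → [12,18); WM=10
i=14 t=18 v=9: → [18,24); WM=15; [6,12) fires=2
i=15 t=20 v=3: → [18,24); WM=15
i=16 t=21 v=6: → [18,24); WM=15
i=17 t=27 v=2: → [24,30); WM=24; [12,18) fires=5 [18,24) fires=3
i=18 t=28 v=6: → [24,30); WM=24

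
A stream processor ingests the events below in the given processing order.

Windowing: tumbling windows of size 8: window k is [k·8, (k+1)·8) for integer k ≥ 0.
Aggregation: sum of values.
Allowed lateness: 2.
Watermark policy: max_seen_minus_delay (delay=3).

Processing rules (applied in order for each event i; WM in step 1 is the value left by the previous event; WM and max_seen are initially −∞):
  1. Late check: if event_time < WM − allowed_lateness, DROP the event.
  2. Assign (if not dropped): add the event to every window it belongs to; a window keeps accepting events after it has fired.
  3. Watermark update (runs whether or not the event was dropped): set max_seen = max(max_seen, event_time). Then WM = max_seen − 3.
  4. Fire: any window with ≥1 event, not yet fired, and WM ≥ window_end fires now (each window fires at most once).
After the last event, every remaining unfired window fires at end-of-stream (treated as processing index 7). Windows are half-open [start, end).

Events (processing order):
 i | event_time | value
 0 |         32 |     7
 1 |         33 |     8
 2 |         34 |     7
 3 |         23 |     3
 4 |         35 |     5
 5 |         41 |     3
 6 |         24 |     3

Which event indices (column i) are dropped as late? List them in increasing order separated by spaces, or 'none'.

3 6

i=0 t=32 v=7: → [32,40); WM=29
i=1 t=33 v=8: → [32,40); WM=30
i=2 t=34 v=7: → [32,40); WM=31
i=3 t=23 v=3: DROP (t<31-2); WM=31
i=4 t=35 v=5: → [32,40); WM=32
i=5 t=41 v=3: → [40,48); WM=38
i=6 t=24 v=3: DROP (t<38-2); WM=38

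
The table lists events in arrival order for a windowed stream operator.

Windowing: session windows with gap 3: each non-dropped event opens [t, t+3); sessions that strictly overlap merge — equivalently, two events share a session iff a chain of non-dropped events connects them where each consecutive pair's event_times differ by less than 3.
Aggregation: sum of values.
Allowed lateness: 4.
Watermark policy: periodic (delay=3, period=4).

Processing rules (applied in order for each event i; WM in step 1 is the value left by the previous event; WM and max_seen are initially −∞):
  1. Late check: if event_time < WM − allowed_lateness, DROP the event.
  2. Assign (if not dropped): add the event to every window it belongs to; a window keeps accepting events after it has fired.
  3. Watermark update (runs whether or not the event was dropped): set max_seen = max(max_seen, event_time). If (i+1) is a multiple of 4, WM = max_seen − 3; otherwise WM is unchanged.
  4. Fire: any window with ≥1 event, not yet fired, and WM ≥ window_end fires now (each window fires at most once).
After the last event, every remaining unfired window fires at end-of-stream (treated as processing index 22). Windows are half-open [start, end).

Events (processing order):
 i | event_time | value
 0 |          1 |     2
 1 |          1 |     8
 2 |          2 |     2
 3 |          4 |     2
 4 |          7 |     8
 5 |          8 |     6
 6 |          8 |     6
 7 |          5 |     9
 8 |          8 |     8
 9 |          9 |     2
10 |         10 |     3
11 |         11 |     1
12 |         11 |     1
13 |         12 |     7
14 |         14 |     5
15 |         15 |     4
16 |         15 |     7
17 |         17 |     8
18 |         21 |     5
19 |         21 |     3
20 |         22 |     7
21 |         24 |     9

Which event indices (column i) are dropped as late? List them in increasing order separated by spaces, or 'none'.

none

i=0 t=1 v=2: → [1,4); WM=−∞
i=1 t=1 v=8: → [1,4); WM=−∞
i=2 t=2 v=2: → [1,5); WM=−∞
i=3 t=4 v=2: → [1,7); WM=1
i=4 t=7 v=8: → [7,10); WM=1
i=5 t=8 v=6: → [7,11); WM=1
i=6 t=8 v=6: → [7,11); WM=1
i=7 t=5 v=9: → [1,11); WM=5
i=8 t=8 v=8: → [1,11); WM=5
i=9 t=9 v=2: → [1,12); WM=5
i=10 t=10 v=3: → [1,13); WM=5
i=11 t=11 v=1: → [1,14); WM=8
i=12 t=11 v=1: → [1,14); WM=8
i=13 t=12 v=7: → [1,15); WM=8
i=14 t=14 v=5: → [1,17); WM=8
i=15 t=15 v=4: → [1,18); WM=12
i=16 t=15 v=7: → [1,18); WM=12
i=17 t=17 v=8: → [1,20); WM=12
i=18 t=21 v=5: → [21,24); WM=12
i=19 t=21 v=3: → [21,24); WM=18
i=20 t=22 v=7: → [21,25); WM=18
i=21 t=24 v=9: → [21,27); WM=18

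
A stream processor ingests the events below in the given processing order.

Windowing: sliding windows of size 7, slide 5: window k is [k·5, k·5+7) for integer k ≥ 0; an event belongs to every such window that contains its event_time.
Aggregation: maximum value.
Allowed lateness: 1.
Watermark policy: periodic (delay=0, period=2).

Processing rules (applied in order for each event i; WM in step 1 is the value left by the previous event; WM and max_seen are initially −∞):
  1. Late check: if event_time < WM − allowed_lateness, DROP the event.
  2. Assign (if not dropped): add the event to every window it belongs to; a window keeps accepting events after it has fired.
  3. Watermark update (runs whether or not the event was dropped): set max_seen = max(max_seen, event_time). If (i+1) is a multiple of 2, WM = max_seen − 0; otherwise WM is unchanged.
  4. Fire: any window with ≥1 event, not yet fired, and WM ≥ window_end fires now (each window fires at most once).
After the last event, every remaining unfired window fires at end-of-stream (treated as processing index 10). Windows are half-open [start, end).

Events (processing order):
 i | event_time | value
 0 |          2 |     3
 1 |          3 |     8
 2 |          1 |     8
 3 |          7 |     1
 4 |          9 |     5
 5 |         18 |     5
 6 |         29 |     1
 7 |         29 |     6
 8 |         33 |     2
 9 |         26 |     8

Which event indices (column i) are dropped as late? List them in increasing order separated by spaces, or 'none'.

i=0 t=2 v=3: → [0,7); WM=−∞
i=1 t=3 v=8: → [0,7); WM=3
i=2 t=1 v=8: DROP (t<3-1); WM=3
i=3 t=7 v=1: → [5,12); WM=7; [0,7) fires=8
i=4 t=9 v=5: → [5,12); WM=7
i=5 t=18 v=5: → [15,22); WM=18; [5,12) fires=5
i=6 t=29 v=1: → [25,32); WM=18
i=7 t=29 v=6: → [25,32); WM=29; [15,22) fires=5
i=8 t=33 v=2: → [30,37); WM=29
i=9 t=26 v=8: DROP (t<29-1); WM=33; [25,32) fires=6

2 9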